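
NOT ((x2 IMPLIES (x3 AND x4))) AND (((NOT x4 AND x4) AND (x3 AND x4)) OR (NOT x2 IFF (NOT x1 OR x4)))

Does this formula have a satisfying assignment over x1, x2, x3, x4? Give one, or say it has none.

x1: True, x2: True, x3: False, x4: False

  NOT ((x2 IMPLIES (x3 AND x4))) = True
    x2 IMPLIES (x3 AND x4) = False
      x3 AND x4 = False
  ((NOT x4 AND x4) AND (x3 AND x4)) OR (NOT x2 IFF (NOT x1 OR x4)) = True
    (NOT x4 AND x4) AND (x3 AND x4) = False
      NOT x4 AND x4 = False
        NOT x4 = True
      x3 AND x4 = False
    NOT x2 IFF (NOT x1 OR x4) = True
      NOT x2 = False
      NOT x1 OR x4 = False
        NOT x1 = False
Both conjuncts True, so the formula holds.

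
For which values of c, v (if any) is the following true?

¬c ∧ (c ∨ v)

c = False, v = True

  ¬c = True
  c ∨ v = True
Both conjuncts True, so the formula holds.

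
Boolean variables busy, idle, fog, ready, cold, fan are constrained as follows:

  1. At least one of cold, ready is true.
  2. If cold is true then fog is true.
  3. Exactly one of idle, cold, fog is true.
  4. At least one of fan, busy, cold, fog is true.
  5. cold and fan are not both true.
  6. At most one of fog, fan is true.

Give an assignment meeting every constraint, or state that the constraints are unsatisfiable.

busy = False, idle = False, fog = True, ready = True, cold = False, fan = False

  (1) {cold, ready}: 1 true — at least one ✓
  (2) cold=F ⇒ fog: vacuous ✓
  (3) {idle, cold, fog}: 1 true — exactly one ✓
  (4) {fan, busy, cold, fog}: 1 true — at least one ✓
  (5) cold=F, fan=F — not both ✓
  (6) {fog, fan}: 1 true — at most one ✓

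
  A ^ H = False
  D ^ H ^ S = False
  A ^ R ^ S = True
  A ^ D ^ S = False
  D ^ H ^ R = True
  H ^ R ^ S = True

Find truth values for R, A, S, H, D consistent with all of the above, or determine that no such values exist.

R: True, A: False, S: False, H: False, D: False

A ^ H = F ^ F = False ✓
D ^ H ^ S = F ^ F ^ F = False ✓
A ^ R ^ S = F ^ T ^ F = True ✓
A ^ D ^ S = F ^ F ^ F = False ✓
D ^ H ^ R = F ^ F ^ T = True ✓
H ^ R ^ S = F ^ T ^ F = True ✓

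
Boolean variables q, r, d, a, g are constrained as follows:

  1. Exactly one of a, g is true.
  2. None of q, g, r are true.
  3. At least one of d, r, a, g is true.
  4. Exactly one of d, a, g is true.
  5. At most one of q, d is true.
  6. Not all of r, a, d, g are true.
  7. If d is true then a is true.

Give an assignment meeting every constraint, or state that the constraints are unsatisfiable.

q: False, r: False, d: False, a: True, g: False

  (1) {a, g}: 1 true — exactly one ✓
  (2) {q, g, r}: 0 true — none ✓
  (3) {d, r, a, g}: 1 true — at least one ✓
  (4) {d, a, g}: 1 true — exactly one ✓
  (5) {q, d}: 0 true — at most one ✓
  (6) {r, a, d, g}: 1/4 true — not all ✓
  (7) d=F ⇒ a: vacuous ✓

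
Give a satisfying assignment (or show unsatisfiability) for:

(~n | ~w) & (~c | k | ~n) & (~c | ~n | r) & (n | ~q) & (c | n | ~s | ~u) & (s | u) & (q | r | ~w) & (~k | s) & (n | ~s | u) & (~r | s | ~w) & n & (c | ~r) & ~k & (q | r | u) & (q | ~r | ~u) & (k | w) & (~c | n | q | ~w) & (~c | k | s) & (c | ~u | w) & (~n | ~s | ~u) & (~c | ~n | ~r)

Case k = True:
  Clause (~k) is falsified — contradiction.
Case k = False:
  (n) forces n = True.
  (~n | ~w) forces w = False.
  Clause (k | w) is falsified — contradiction.
Both cases fail, so the formula is unsatisfiable.

Unsatisfiable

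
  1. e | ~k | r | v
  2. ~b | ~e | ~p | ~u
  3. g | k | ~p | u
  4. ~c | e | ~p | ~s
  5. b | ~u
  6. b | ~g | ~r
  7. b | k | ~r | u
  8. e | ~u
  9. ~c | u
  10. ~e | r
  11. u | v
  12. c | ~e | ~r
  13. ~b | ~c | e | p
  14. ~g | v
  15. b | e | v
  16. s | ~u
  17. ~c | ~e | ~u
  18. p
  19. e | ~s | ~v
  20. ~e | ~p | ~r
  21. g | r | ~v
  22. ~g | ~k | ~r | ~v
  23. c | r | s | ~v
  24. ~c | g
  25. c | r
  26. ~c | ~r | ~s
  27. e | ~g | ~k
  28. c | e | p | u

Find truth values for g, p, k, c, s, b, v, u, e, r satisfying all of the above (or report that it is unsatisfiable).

Unit clause (p) forces p = True.
Set g = False.
  then (~c | g) forces c = False.
  then (c | r) forces r = True.
  then (c | ~e | ~r) forces e = False.
  then (e | ~u) forces u = False.
  then (u | v) forces v = True.
  then (e | ~s | ~v) forces s = False.
  then (g | k | ~p | u) forces k = True.
Set b = True.
All clauses satisfied.

g: False, p: True, k: True, c: False, s: False, b: True, v: True, u: False, e: False, r: True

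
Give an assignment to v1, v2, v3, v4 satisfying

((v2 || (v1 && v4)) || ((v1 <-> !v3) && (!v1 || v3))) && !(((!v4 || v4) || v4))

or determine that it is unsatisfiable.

The conjunct !(((!v4 || v4) || v4)) is unsatisfiable on its own:
  v4=F: evaluates to False.
  v4=T: evaluates to False.
So the whole conjunction is unsatisfiable.

No satisfying assignment exists.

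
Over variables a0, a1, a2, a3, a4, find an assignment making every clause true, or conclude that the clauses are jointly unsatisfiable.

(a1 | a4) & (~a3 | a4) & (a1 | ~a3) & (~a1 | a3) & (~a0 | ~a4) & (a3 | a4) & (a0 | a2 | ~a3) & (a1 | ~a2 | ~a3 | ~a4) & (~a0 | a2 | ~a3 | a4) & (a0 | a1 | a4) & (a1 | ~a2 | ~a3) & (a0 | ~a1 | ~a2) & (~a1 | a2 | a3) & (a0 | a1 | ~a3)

Set a0 = False.
Try a1 = True:
  (~a1 | a3) forces a3 = True.
  (~a3 | a4) forces a4 = True.
  (a0 | a2 | ~a3) forces a2 = True.
  clause (a0 | ~a1 | ~a2) is falsified — backtrack.
So a1 = False.
  then (a1 | a4) forces a4 = True.
  then (a1 | ~a3) forces a3 = False.
Set a2 = True.
All clauses satisfied.

a0 = False; a1 = False; a2 = True; a3 = False; a4 = True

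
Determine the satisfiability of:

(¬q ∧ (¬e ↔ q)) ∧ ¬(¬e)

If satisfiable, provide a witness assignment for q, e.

q = False, e = True

  ¬q ∧ (¬e ↔ q) = True
    ¬q = True
    ¬e ↔ q = True
      ¬e = False
  ¬(¬e) = True
    ¬e = False
Both conjuncts True, so the formula holds.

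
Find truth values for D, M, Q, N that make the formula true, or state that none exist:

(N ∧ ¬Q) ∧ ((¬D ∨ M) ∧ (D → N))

D: False, M: True, Q: False, N: True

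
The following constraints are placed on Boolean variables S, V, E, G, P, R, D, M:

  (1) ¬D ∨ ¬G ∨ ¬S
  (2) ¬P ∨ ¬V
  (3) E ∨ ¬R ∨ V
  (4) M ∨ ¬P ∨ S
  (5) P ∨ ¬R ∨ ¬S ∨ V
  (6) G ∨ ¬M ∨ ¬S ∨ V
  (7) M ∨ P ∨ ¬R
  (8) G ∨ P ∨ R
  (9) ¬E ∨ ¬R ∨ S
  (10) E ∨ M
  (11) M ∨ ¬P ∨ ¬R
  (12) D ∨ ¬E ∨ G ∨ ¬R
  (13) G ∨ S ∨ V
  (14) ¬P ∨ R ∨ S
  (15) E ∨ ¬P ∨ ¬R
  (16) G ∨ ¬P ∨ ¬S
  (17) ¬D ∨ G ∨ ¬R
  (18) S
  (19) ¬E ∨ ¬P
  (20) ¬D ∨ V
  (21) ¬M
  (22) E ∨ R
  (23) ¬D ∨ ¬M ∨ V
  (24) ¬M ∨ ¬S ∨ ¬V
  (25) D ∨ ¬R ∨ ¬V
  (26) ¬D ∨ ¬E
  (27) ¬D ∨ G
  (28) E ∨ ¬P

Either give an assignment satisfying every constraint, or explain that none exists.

S = True, V = False, E = True, G = True, P = False, R = False, D = False, M = False

Unit clause (S) forces S = True.
Unit clause (¬M) forces M = False.
In (E ∨ M) only E is left, so E = True.
In (¬E ∨ ¬P) only ¬P is left, so P = False.
In (¬D ∨ ¬E) only ¬D is left, so D = False.
In (M ∨ P ∨ ¬R) only ¬R is left, so R = False.
In (G ∨ P ∨ R) only G is left, so G = True.
Set V = False.
All clauses satisfied.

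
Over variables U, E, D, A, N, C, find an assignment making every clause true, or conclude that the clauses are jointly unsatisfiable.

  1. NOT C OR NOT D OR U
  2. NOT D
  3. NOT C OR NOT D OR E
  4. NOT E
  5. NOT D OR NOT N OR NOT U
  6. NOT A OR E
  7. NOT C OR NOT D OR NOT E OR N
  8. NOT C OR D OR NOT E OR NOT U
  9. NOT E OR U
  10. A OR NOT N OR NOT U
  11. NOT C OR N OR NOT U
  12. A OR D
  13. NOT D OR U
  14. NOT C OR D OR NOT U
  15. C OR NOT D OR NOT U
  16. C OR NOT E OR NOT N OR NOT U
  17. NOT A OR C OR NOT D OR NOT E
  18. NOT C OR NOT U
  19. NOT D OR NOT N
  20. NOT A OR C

Case E = True:
  Clause (NOT E) is falsified — contradiction.
Case E = False:
  (NOT D) forces D = False.
  (NOT A OR E) forces A = False.
  Clause (A OR D) is falsified — contradiction.
Both cases fail, so the formula is unsatisfiable.

Unsatisfiable — no assignment works.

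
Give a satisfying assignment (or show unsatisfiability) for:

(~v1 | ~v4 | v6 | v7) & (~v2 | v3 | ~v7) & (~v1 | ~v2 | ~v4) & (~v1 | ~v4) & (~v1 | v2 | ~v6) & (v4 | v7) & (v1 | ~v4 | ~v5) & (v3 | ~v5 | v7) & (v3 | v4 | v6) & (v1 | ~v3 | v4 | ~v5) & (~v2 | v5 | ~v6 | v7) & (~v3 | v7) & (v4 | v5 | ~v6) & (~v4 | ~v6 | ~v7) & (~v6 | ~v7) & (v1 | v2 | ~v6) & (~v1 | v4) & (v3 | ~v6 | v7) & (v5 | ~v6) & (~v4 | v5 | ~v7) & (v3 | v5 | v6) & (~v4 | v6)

v1=F, v2=T, v3=T, v4=F, v5=F, v6=F, v7=T

Try v1 = True:
  (~v1 | ~v4) forces v4 = False.
  clause (~v1 | v4) is falsified — backtrack.
So v1 = False.
Set v2 = True.
Set v3 = True.
  then (~v3 | v7) forces v7 = True.
  then (~v6 | ~v7) forces v6 = False.
  then (~v4 | v6) forces v4 = False.
  then (v1 | ~v3 | v4 | ~v5) forces v5 = False.
All clauses satisfied.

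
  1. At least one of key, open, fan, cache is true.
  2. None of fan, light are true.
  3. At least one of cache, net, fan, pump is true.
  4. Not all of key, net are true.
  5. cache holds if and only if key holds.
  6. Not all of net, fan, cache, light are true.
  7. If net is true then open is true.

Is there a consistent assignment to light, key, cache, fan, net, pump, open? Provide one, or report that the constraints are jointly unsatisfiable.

light = False, key = True, cache = True, fan = False, net = False, pump = True, open = True

  (1) {key, open, fan, cache}: 3 true — at least one ✓
  (2) {fan, light}: 0 true — none ✓
  (3) {cache, net, fan, pump}: 2 true — at least one ✓
  (4) {key, net}: 1/2 true — not all ✓
  (5) cache=T, key=T — same ✓
  (6) {net, fan, cache, light}: 1/4 true — not all ✓
  (7) net=F ⇒ open: vacuous ✓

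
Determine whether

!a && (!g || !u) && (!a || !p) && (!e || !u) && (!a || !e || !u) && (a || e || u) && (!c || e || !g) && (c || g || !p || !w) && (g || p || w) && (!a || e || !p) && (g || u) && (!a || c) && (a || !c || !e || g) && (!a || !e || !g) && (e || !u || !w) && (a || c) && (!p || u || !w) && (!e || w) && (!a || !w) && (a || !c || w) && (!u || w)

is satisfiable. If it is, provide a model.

Unit clause (!a) forces a = False.
In (a || c) only c is left, so c = True.
In (a || !c || w) only w is left, so w = True.
Try g = False:
  (g || u) forces u = True.
  (!e || !u) forces e = False.
  clause (e || !u || !w) is falsified — backtrack.
So g = True.
  then (!g || !u) forces u = False.
  then (a || e || u) forces e = True.
  then (!p || u || !w) forces p = False.
All clauses satisfied.

w = True; g = True; a = False; c = True; u = False; p = False; e = True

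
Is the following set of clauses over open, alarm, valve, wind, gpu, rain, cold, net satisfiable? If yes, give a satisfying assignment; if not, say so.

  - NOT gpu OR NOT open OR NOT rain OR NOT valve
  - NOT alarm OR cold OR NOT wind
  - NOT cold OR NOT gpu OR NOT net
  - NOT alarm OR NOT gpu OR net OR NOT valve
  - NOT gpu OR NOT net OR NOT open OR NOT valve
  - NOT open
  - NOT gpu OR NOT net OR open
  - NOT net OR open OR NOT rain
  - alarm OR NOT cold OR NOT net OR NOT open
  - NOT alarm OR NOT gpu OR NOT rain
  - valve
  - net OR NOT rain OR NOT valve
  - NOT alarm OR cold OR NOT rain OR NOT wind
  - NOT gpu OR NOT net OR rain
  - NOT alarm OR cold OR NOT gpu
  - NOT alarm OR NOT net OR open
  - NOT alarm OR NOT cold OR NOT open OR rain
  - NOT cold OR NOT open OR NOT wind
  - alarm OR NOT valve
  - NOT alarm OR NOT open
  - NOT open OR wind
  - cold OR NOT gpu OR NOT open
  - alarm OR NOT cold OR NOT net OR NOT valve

Unit clause (NOT open) forces open = False.
Unit clause (valve) forces valve = True.
In (alarm OR NOT valve) only alarm is left, so alarm = True.
In (NOT alarm OR NOT net OR open) only NOT net is left, so net = False.
In (NOT alarm OR NOT gpu OR net OR NOT valve) only NOT gpu is left, so gpu = False.
In (net OR NOT rain OR NOT valve) only NOT rain is left, so rain = False.
Set wind = False.
Set cold = False.
All clauses satisfied.

open = False, alarm = True, valve = True, wind = False, gpu = False, rain = False, cold = False, net = False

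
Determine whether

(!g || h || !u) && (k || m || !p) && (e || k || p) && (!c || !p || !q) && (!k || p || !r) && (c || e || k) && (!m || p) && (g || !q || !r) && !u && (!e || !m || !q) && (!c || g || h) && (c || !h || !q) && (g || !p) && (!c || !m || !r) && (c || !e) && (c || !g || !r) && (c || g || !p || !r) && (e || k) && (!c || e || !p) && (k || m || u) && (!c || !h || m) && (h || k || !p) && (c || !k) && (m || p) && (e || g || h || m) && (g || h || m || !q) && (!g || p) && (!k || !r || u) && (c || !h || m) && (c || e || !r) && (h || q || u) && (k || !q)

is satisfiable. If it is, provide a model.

Unit clause (!u) forces u = False.
Set e = True.
  then (c || !e) forces c = True.
Try g = False:
  (!c || g || h) forces h = True.
  (g || !p) forces p = False.
  (!m || p) forces m = False.
  clause (!c || !h || m) is falsified — backtrack.
So g = True.
  then (!g || p) forces p = True.
  then (!c || !p || !q) forces q = False.
  then (h || q || u) forces h = True.
  then (!c || !h || m) forces m = True.
  then (!c || !m || !r) forces r = False.
Set k = True.
All clauses satisfied.

e = True, g = True, r = False, h = True, q = False, p = True, c = True, k = True, u = False, m = True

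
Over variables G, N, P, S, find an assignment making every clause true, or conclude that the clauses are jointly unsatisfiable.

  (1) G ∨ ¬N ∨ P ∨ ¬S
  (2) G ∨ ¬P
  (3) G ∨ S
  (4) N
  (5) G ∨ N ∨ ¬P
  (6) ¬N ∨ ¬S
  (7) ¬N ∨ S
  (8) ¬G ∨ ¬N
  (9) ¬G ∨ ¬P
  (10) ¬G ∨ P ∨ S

UNSATISFIABLE

Case N = True:
  (¬N ∨ ¬S) forces S = False.
  Clause (¬N ∨ S) is falsified — contradiction.
Case N = False:
  Clause (N) is falsified — contradiction.
Both cases fail, so the formula is unsatisfiable.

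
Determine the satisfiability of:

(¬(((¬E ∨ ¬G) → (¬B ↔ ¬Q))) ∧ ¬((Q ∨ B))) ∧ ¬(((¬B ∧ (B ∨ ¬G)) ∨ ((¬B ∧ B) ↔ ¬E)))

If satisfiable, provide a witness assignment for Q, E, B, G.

Case B = True: the conjunct ¬((Q ∨ B)) becomes ¬((Q ∨ True)) = False.
Case B = False: the formula simplifies to (¬(((¬E ∨ ¬G) → ¬Q)) ∧ ¬Q) ∧ ¬((¬G ∨ E)).
  Q = True: the conjunct ¬Q is False.
  Q = False: the conjunct ¬(((¬E ∨ ¬G) → ¬Q)) becomes ¬(((¬E ∨ ¬G) → True)) = False.
Both cases fail — unsatisfiable.

The formula is unsatisfiable.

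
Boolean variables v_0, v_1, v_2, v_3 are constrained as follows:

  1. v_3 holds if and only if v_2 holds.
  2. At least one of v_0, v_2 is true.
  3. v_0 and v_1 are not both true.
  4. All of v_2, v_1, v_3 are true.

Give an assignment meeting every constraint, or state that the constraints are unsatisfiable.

v_0 = False, v_1 = True, v_2 = True, v_3 = True

  (1) v_3=T, v_2=T — same ✓
  (2) {v_0, v_2}: 1 true — at least one ✓
  (3) v_0=F, v_1=T — not both ✓
  (4) {v_2, v_1, v_3}: all 3 true ✓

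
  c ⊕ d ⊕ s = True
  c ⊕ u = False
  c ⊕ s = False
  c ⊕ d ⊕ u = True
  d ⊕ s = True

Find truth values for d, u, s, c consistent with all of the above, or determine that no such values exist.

d=T, u=F, s=F, c=F

c ⊕ d ⊕ s = F ⊕ T ⊕ F = True ✓
c ⊕ u = F ⊕ F = False ✓
c ⊕ s = F ⊕ F = False ✓
c ⊕ d ⊕ u = F ⊕ T ⊕ F = True ✓
d ⊕ s = T ⊕ F = True ✓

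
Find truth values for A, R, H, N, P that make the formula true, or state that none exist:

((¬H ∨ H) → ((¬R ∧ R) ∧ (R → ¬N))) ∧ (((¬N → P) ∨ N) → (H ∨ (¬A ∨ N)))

Unsatisfiable

The conjunct (¬H ∨ H) → ((¬R ∧ R) ∧ (R → ¬N)) is unsatisfiable on its own:
  R=F, H=F, N=F: evaluates to False.
  R=F, H=F, N=T: evaluates to False.
  R=F, H=T, N=F: evaluates to False.
  R=F, H=T, N=T: evaluates to False.
  R=T, H=F, N=F: evaluates to False.
  R=T, H=F, N=T: evaluates to False.
  R=T, H=T, N=F: evaluates to False.
  R=T, H=T, N=T: evaluates to False.
So the whole conjunction is unsatisfiable.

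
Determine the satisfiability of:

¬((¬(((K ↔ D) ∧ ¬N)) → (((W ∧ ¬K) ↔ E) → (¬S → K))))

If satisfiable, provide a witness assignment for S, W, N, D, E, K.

S: False; W: True; N: False; D: True; E: True; K: False

  ¬((¬(((K ↔ D) ∧ ¬N)) → (((W ∧ ¬K) ↔ E) → (¬S → K)))) = True
    ¬(((K ↔ D) ∧ ¬N)) → (((W ∧ ¬K) ↔ E) → (¬S → K)) = False
      ¬(((K ↔ D) ∧ ¬N)) = True
        (K ↔ D) ∧ ¬N = False
          K ↔ D = False
          ¬N = True
      ((W ∧ ¬K) ↔ E) → (¬S → K) = False
        (W ∧ ¬K) ↔ E = True
          W ∧ ¬K = True
            ¬K = True
        ¬S → K = False
          ¬S = True
The formula evaluates to True.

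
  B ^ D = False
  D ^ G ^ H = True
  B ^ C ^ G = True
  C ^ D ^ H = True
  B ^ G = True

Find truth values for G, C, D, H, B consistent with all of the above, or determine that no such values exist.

G=F; C=F; D=T; H=F; B=T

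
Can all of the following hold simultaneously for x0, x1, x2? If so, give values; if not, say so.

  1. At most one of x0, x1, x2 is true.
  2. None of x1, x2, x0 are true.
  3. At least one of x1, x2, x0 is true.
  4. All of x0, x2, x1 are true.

UNSATISFIABLE

Case x0 = True:
  Constraint (2) is violated (x0=T) — contradiction.
Case x0 = False:
  Constraint (4) is violated (x0=F) — contradiction.
Both cases fail — unsatisfiable.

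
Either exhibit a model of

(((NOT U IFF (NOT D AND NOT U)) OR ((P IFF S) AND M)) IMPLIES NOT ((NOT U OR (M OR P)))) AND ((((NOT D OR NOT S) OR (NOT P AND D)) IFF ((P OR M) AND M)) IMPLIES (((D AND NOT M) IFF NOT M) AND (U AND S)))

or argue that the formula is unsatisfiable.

U: True, D: True, P: False, M: False, S: True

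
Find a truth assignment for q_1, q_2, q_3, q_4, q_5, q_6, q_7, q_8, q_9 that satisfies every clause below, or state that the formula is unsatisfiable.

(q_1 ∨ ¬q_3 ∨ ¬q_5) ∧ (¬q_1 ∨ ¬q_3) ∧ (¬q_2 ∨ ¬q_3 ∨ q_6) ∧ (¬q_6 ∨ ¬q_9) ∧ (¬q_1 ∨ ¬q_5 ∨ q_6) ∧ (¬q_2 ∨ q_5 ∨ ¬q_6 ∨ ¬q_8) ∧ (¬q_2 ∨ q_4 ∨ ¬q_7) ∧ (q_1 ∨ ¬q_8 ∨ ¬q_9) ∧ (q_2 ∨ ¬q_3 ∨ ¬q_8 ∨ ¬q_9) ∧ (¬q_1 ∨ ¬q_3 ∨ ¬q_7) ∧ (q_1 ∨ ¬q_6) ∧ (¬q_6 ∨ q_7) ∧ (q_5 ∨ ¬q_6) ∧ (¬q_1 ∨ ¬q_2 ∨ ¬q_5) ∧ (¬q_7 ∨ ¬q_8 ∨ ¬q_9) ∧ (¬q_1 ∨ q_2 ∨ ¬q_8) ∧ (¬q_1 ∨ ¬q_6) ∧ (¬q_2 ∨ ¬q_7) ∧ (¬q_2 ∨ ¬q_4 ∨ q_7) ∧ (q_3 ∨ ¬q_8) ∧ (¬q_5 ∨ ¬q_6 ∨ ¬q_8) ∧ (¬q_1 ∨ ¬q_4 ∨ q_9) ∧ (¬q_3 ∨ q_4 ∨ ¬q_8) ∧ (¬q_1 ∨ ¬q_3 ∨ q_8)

Set q_1 = False.
  then (q_1 ∨ ¬q_6) forces q_6 = False.
Set q_2 = False.
Set q_3 = False.
  then (q_3 ∨ ¬q_8) forces q_8 = False.
Set q_4 = True.
Set q_5 = False.
Set q_7 = False.
Set q_9 = False.
All clauses satisfied.

q_1=F, q_2=F, q_3=F, q_4=T, q_5=F, q_6=F, q_7=F, q_8=F, q_9=F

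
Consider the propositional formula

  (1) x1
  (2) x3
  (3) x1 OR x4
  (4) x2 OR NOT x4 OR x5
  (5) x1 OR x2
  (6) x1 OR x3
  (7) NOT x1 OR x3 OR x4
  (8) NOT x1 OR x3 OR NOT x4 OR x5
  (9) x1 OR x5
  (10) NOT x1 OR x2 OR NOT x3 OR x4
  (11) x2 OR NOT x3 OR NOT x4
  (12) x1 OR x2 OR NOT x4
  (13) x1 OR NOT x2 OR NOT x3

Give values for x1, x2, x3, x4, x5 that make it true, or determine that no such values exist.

Unit clause (x1) forces x1 = True.
Unit clause (x3) forces x3 = True.
Try x2 = False:
  (NOT x1 OR x2 OR NOT x3 OR x4) forces x4 = True.
  clause (x2 OR NOT x3 OR NOT x4) is falsified — backtrack.
So x2 = True.
Set x4 = True.
Set x5 = False.
All clauses satisfied.

x1 = True; x2 = True; x3 = True; x4 = True; x5 = False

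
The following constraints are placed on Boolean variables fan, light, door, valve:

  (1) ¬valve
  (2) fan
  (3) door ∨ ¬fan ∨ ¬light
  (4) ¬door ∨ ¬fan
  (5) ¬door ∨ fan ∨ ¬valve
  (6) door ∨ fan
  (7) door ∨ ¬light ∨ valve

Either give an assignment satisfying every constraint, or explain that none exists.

Unit clause (¬valve) forces valve = False.
Unit clause (fan) forces fan = True.
In (¬door ∨ ¬fan) only ¬door is left, so door = False.
In (door ∨ ¬light ∨ valve) only ¬light is left, so light = False.
Check each clause:
  (¬valve): ¬valve holds.
  (fan): fan holds.
  (door ∨ ¬fan ∨ ¬light): ¬light holds.
  (¬door ∨ ¬fan): ¬door holds.
  (¬door ∨ fan ∨ ¬valve): ¬door holds.
  (door ∨ fan): fan holds.
  (door ∨ ¬light ∨ valve): ¬light holds.
All clauses satisfied.

fan = True, light = False, door = False, valve = False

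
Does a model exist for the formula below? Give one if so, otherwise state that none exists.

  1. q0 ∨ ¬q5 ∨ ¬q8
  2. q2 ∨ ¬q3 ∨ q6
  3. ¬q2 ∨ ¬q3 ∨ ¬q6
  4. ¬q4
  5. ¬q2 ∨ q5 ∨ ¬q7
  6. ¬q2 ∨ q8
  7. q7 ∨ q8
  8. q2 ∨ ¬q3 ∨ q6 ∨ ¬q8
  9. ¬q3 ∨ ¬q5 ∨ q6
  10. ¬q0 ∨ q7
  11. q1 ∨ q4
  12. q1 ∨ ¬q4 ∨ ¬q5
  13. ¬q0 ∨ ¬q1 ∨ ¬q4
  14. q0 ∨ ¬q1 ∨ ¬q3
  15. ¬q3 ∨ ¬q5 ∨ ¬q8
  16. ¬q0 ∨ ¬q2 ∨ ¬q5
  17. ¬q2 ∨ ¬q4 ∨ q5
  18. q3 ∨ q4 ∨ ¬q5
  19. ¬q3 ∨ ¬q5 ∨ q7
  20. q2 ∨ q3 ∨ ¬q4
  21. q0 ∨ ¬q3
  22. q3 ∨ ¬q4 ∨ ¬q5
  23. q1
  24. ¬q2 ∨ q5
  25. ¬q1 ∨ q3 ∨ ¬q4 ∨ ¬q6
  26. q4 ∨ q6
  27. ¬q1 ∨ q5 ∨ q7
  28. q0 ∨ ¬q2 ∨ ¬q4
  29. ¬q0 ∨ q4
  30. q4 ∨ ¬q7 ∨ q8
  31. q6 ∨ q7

q0: False; q1: True; q2: False; q3: False; q4: False; q5: False; q6: True; q7: True; q8: True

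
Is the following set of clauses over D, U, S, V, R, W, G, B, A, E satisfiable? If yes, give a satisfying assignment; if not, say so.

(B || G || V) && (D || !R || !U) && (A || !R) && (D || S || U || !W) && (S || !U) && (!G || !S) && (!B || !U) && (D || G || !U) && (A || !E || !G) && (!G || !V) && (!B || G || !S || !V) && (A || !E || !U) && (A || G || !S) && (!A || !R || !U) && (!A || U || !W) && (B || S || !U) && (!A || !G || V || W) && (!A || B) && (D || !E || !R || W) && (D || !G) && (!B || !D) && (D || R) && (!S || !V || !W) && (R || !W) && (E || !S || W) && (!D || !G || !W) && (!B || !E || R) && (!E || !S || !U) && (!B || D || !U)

Set D = True.
  then (!B || !D) forces B = False.
  then (!A || B) forces A = False.
  then (A || !R) forces R = False.
  then (R || !W) forces W = False.
Try U = True:
  (S || !U) forces S = True.
  (!G || !S) forces G = False.
  clause (A || G || !S) is falsified — backtrack.
So U = False.
Set S = False.
Set V = False.
  then (B || G || V) forces G = True.
  then (A || !E || !G) forces E = False.
All clauses satisfied.

D=T, U=F, S=F, V=F, R=F, W=F, G=T, B=F, A=F, E=F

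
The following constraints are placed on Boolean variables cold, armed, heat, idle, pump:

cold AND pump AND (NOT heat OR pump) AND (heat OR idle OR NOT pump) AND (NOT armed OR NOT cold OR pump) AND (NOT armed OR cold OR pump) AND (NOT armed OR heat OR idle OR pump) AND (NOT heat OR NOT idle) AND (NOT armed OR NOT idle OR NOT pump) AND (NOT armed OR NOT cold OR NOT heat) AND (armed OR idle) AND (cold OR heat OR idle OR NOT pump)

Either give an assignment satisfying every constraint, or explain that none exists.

cold: True; armed: False; heat: False; idle: True; pump: True

Unit clause (cold) forces cold = True.
Unit clause (pump) forces pump = True.
Try armed = True:
  (NOT armed OR NOT idle OR NOT pump) forces idle = False.
  (heat OR idle OR NOT pump) forces heat = True.
  clause (NOT armed OR NOT cold OR NOT heat) is falsified — backtrack.
So armed = False.
  then (armed OR idle) forces idle = True.
  then (NOT heat OR NOT idle) forces heat = False.
All clauses satisfied.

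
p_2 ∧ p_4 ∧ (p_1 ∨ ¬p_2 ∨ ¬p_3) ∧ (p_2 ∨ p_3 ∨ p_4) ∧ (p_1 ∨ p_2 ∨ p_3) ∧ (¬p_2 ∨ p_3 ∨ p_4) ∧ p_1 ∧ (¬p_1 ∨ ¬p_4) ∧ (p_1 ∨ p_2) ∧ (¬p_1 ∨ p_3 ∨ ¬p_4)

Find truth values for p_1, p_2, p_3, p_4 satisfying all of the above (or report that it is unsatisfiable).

Case p_1 = True:
  (p_2) forces p_2 = True.
  (p_4) forces p_4 = True.
  Clause (¬p_1 ∨ ¬p_4) is falsified — contradiction.
Case p_1 = False:
  Clause (p_1) is falsified — contradiction.
Both cases fail, so the formula is unsatisfiable.

UNSATISFIABLE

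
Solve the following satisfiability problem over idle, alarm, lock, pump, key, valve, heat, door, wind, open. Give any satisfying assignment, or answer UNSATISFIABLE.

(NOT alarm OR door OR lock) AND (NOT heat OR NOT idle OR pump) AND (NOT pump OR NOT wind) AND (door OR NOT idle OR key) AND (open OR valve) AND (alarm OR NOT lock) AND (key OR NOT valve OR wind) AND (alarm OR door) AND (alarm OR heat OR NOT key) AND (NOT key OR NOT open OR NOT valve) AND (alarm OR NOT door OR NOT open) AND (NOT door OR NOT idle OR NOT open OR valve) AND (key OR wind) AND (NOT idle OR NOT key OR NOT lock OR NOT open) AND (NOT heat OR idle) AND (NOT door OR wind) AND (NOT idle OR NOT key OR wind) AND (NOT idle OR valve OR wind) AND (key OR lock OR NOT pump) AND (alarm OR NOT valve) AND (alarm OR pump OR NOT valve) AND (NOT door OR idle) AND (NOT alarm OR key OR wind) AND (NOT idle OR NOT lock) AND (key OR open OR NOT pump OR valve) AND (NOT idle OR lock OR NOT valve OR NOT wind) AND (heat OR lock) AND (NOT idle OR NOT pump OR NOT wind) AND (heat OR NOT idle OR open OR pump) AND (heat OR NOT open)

Set idle = False.
  then (NOT heat OR idle) forces heat = False.
  then (NOT door OR idle) forces door = False.
  then (heat OR lock) forces lock = True.
  then (heat OR NOT open) forces open = False.
  then (open OR valve) forces valve = True.
  then (alarm OR NOT lock) forces alarm = True.
Set pump = False.
Set key = False.
  then (key OR NOT valve OR wind) forces wind = True.
All clauses satisfied.

idle: False; alarm: True; lock: True; pump: False; key: False; valve: True; heat: False; door: False; wind: True; open: False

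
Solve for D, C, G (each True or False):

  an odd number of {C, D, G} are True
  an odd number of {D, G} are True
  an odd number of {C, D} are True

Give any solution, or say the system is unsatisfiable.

D: True, C: False, G: False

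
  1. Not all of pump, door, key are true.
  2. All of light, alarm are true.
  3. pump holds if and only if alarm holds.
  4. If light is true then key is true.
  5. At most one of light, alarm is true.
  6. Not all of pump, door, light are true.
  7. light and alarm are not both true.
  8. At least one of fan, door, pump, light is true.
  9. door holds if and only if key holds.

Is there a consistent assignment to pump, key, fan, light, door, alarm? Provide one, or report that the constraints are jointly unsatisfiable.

Case light = True:
  (2) forces alarm = True.
  Constraint (5) is violated (light=T, alarm=T) — contradiction.
Case light = False:
  Constraint (2) is violated (light=F) — contradiction.
Both cases fail — unsatisfiable.

The formula is unsatisfiable.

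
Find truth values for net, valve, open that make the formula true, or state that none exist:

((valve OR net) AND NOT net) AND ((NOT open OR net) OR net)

net = False; valve = True; open = False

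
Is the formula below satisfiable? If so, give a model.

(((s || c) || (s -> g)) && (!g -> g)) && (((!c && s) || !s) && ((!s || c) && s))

No satisfying assignment exists.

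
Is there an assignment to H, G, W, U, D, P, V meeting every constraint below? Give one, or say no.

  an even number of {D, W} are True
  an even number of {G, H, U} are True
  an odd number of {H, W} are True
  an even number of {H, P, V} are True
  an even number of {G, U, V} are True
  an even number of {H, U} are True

H = True; G = False; W = False; U = True; D = False; P = False; V = True

{D, W}: 0 true → even ✓
{G, H, U}: 2 true → even ✓
{H, W}: 1 true → odd ✓
{H, P, V}: 2 true → even ✓
{G, U, V}: 2 true → even ✓
{H, U}: 2 true → even ✓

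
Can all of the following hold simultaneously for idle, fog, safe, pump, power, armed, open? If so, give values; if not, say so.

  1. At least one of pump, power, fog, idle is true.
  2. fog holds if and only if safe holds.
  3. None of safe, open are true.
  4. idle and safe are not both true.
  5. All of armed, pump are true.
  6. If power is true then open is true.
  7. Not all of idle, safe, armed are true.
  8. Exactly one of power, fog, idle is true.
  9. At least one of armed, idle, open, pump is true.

idle=T; fog=F; safe=F; pump=T; power=F; armed=T; open=F

  (1) {pump, power, fog, idle}: 2 true — at least one ✓
  (2) fog=F, safe=F — same ✓
  (3) {safe, open}: 0 true — none ✓
  (4) idle=T, safe=F — not both ✓
  (5) {armed, pump}: all 2 true ✓
  (6) power=F ⇒ open: vacuous ✓
  (7) {idle, safe, armed}: 2/3 true — not all ✓
  (8) {power, fog, idle}: 1 true — exactly one ✓
  (9) {armed, idle, open, pump}: 3 true — at least one ✓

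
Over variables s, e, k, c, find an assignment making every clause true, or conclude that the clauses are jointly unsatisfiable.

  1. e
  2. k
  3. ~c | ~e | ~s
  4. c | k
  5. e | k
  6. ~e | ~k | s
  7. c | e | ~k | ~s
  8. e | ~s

s = True; e = True; k = True; c = False

Unit clause (e) forces e = True.
Unit clause (k) forces k = True.
In (~e | ~k | s) only s is left, so s = True.
In (~c | ~e | ~s) only ~c is left, so c = False.
Check each clause:
  (e): e holds.
  (k): k holds.
  (~c | ~e | ~s): ~c holds.
  (c | k): k holds.
  (e | k): e holds.
  (~e | ~k | s): s holds.
  (c | e | ~k | ~s): e holds.
  (e | ~s): e holds.
All clauses satisfied.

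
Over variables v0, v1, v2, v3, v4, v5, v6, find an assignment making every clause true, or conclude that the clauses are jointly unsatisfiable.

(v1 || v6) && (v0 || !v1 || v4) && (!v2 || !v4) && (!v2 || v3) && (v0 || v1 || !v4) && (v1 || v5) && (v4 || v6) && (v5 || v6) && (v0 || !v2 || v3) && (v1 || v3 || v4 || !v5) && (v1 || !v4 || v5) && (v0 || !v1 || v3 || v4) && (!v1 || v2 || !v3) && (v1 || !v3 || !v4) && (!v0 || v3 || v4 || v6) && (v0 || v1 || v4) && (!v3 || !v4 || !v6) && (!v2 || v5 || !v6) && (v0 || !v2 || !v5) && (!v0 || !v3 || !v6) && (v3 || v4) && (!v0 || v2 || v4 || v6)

Set v0 = True.
Set v1 = False.
  then (v1 || v6) forces v6 = True.
  then (v1 || v5) forces v5 = True.
  then (!v0 || !v3 || !v6) forces v3 = False.
  then (v3 || v4) forces v4 = True.
  then (!v2 || !v4) forces v2 = False.
All clauses satisfied.

v0 = True; v1 = False; v2 = False; v3 = False; v4 = True; v5 = True; v6 = True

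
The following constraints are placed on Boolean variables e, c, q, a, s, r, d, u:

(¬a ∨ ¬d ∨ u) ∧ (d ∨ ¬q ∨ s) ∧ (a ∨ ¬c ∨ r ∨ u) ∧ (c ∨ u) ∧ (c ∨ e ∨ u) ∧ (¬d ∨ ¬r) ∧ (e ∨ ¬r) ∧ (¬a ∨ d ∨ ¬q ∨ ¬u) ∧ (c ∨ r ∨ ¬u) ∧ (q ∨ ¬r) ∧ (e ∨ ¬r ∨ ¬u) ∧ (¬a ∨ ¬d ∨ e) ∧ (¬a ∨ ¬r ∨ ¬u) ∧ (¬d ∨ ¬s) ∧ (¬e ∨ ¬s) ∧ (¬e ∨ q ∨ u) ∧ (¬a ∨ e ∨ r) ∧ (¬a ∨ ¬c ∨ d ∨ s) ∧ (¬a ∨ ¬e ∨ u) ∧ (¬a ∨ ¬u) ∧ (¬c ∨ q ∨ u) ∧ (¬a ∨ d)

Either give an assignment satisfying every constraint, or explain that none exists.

e = False, c = True, q = True, a = False, s = False, r = False, d = True, u = True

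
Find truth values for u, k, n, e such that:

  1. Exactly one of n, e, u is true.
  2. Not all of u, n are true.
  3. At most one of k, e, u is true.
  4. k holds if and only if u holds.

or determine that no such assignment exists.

u: False, k: False, n: True, e: False

  (1) {n, e, u}: 1 true — exactly one ✓
  (2) {u, n}: 1/2 true — not all ✓
  (3) {k, e, u}: 0 true — at most one ✓
  (4) k=F, u=F — same ✓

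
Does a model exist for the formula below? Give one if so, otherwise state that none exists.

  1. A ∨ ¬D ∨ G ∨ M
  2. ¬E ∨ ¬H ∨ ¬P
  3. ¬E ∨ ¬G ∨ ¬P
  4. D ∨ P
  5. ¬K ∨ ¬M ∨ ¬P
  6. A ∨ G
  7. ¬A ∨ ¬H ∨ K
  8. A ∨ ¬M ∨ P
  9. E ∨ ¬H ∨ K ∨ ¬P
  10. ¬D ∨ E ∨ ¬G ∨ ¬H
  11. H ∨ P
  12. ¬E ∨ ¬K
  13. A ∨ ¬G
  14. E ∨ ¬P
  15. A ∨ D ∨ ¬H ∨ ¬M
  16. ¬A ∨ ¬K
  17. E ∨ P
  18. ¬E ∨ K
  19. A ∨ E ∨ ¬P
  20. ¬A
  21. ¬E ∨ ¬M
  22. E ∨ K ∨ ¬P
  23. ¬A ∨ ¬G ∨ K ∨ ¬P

Case A = True:
  Clause (¬A) is falsified — contradiction.
Case A = False:
  (A ∨ G) forces G = True.
  Clause (A ∨ ¬G) is falsified — contradiction.
Both cases fail, so the formula is unsatisfiable.

The formula is unsatisfiable.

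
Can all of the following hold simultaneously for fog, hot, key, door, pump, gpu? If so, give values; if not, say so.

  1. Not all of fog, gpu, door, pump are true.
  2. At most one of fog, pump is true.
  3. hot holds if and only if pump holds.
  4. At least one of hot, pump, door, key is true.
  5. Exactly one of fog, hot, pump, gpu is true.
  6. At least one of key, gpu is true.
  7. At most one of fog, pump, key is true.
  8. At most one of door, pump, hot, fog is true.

fog = False; hot = False; key = True; door = False; pump = False; gpu = True

  (1) {fog, gpu, door, pump}: 1/4 true — not all ✓
  (2) {fog, pump}: 0 true — at most one ✓
  (3) hot=F, pump=F — same ✓
  (4) {hot, pump, door, key}: 1 true — at least one ✓
  (5) {fog, hot, pump, gpu}: 1 true — exactly one ✓
  (6) {key, gpu}: 2 true — at least one ✓
  (7) {fog, pump, key}: 1 true — at most one ✓
  (8) {door, pump, hot, fog}: 0 true — at most one ✓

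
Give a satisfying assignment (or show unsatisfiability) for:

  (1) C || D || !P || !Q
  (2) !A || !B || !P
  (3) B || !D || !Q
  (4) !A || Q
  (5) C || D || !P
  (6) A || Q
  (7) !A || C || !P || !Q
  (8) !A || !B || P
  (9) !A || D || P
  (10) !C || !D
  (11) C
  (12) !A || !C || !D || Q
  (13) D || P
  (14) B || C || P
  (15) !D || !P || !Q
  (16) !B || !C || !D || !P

B=F; C=T; D=F; P=T; Q=T; A=T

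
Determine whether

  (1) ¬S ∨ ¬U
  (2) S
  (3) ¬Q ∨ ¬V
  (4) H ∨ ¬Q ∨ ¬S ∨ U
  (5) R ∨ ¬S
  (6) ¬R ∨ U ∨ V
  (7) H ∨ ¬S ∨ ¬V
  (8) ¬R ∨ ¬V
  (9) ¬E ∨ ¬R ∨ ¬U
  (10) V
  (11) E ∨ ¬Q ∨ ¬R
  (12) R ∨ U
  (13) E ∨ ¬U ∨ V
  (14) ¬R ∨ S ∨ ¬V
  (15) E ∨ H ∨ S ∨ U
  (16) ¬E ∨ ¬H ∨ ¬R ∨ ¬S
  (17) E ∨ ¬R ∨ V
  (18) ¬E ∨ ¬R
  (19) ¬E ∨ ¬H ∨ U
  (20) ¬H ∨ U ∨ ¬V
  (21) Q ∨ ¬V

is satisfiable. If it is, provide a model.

Case V = True:
  (S) forces S = True.
  (¬S ∨ ¬U) forces U = False.
  (¬Q ∨ ¬V) forces Q = False.
  Clause (Q ∨ ¬V) is falsified — contradiction.
Case V = False:
  Clause (V) is falsified — contradiction.
Both cases fail, so the formula is unsatisfiable.

Unsatisfiable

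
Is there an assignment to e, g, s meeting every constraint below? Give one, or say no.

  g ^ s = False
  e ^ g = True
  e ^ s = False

Adding constraints 1, 2, 3 mod 2: every variable appears an even number of times on the left, so the left side is 0.
But the right sides sum to 1 (mod 2). 0 ≠ 1 — the system is inconsistent.

Unsatisfiable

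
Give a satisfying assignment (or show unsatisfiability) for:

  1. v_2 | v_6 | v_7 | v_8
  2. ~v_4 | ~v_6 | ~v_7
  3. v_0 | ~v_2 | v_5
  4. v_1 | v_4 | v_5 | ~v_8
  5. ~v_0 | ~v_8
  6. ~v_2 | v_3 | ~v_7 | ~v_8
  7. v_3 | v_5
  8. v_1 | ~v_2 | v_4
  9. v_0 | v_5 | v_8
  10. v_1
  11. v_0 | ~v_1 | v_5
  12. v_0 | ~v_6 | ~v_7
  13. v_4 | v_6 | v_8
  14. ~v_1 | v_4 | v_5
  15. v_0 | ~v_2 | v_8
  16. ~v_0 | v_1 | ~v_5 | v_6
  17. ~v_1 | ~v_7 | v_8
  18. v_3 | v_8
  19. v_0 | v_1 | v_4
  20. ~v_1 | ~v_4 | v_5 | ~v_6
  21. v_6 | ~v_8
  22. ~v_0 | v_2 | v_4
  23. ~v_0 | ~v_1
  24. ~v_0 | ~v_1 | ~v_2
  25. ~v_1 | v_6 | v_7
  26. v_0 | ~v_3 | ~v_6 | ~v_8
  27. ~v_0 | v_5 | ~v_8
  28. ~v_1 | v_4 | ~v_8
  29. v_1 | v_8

Unit clause (v_1) forces v_1 = True.
In (~v_0 | ~v_1) only ~v_0 is left, so v_0 = False.
In (v_0 | ~v_1 | v_5) only v_5 is left, so v_5 = True.
Set v_2 = False.
Set v_3 = False.
  then (v_3 | v_8) forces v_8 = True.
  then (v_6 | ~v_8) forces v_6 = True.
  then (~v_1 | v_4 | ~v_8) forces v_4 = True.
  then (~v_4 | ~v_6 | ~v_7) forces v_7 = False.
All clauses satisfied.

v_0 = False, v_1 = True, v_2 = False, v_3 = False, v_4 = True, v_5 = True, v_6 = True, v_7 = False, v_8 = True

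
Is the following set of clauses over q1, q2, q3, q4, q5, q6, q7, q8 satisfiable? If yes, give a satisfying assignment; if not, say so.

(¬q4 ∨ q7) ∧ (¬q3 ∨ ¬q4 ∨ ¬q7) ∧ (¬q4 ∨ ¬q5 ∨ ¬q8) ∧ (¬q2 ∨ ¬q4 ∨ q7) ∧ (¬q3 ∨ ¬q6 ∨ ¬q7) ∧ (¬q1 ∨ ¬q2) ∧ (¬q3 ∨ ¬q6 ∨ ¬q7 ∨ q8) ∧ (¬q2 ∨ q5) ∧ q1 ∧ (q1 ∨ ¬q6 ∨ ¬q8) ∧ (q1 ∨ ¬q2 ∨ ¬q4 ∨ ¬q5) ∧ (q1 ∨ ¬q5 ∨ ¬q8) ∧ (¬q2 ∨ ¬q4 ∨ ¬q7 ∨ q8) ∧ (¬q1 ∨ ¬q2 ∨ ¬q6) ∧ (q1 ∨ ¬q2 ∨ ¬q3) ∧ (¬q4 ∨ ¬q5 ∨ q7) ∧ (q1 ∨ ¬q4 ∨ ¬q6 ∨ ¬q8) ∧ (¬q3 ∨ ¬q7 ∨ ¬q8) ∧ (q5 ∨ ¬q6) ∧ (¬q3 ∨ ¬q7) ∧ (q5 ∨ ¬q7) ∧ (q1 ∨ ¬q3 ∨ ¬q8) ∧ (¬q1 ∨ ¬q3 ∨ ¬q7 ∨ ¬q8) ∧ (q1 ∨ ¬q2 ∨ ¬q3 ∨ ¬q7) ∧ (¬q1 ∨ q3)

q1 = True, q2 = False, q3 = True, q4 = False, q5 = True, q6 = True, q7 = False, q8 = False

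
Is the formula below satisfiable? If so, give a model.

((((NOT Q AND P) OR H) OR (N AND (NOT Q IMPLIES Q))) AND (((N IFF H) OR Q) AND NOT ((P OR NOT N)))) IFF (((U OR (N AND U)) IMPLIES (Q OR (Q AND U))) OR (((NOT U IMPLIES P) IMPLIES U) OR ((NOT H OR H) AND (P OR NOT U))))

N = True; U = False; P = False; H = True; Q = True

  ((((NOT Q AND P) OR H) OR (N AND (NOT Q IMPLIES Q))) AND (((N IFF H) OR Q) AND NOT ((P OR NOT N)))) IFF (((U OR (N AND U)) IMPLIES (Q OR (Q AND U))) OR (((NOT U IMPLIES P) IMPLIES U) OR ((NOT H OR H) AND (P OR NOT U)))) = True
    (((NOT Q AND P) OR H) OR (N AND (NOT Q IMPLIES Q))) AND (((N IFF H) OR Q) AND NOT ((P OR NOT N))) = True
      ((NOT Q AND P) OR H) OR (N AND (NOT Q IMPLIES Q)) = True
        (NOT Q AND P) OR H = True
          NOT Q AND P = False
            NOT Q = False
        N AND (NOT Q IMPLIES Q) = True
          NOT Q IMPLIES Q = True
            NOT Q = False
      ((N IFF H) OR Q) AND NOT ((P OR NOT N)) = True
        (N IFF H) OR Q = True
          N IFF H = True
        NOT ((P OR NOT N)) = True
          P OR NOT N = False
            NOT N = False
    ((U OR (N AND U)) IMPLIES (Q OR (Q AND U))) OR (((NOT U IMPLIES P) IMPLIES U) OR ((NOT H OR H) AND (P OR NOT U))) = True
      (U OR (N AND U)) IMPLIES (Q OR (Q AND U)) = True
        U OR (N AND U) = False
          N AND U = False
        Q OR (Q AND U) = True
          Q AND U = False
      ((NOT U IMPLIES P) IMPLIES U) OR ((NOT H OR H) AND (P OR NOT U)) = True
        (NOT U IMPLIES P) IMPLIES U = True
          NOT U IMPLIES P = False
            NOT U = True
        (NOT H OR H) AND (P OR NOT U) = True
          NOT H OR H = True
            NOT H = False
          P OR NOT U = True
            NOT U = True
The formula evaluates to True.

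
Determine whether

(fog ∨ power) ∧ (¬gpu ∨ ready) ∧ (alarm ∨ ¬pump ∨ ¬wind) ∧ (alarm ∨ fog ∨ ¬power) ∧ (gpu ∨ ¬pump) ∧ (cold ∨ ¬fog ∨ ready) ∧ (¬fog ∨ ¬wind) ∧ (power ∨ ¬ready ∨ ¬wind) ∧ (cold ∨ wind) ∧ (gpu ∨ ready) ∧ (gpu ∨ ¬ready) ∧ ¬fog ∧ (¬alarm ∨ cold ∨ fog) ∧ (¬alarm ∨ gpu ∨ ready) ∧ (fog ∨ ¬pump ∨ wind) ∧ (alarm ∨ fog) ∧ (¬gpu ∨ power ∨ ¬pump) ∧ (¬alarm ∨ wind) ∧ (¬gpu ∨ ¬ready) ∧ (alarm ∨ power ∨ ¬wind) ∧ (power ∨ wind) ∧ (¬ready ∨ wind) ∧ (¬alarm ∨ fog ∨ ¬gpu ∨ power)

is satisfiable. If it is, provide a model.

Case ready = True:
  (gpu ∨ ¬ready) forces gpu = True.
  Clause (¬gpu ∨ ¬ready) is falsified — contradiction.
Case ready = False:
  (¬gpu ∨ ready) forces gpu = False.
  Clause (gpu ∨ ready) is falsified — contradiction.
Both cases fail, so the formula is unsatisfiable.

The formula is unsatisfiable.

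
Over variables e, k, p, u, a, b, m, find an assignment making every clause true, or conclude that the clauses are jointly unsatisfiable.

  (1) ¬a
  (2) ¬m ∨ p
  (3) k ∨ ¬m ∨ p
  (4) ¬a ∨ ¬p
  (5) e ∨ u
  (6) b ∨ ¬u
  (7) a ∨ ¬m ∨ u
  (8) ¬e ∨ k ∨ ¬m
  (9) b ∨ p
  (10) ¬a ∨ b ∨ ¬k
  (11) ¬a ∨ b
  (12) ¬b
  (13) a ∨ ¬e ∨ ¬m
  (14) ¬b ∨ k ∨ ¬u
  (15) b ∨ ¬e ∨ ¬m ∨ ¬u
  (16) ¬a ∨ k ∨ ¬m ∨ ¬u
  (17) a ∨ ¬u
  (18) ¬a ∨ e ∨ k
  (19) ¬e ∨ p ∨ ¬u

e: True, k: False, p: True, u: False, a: False, b: False, m: False

Unit clause (¬a) forces a = False.
Unit clause (¬b) forces b = False.
In (a ∨ ¬u) only ¬u is left, so u = False.
In (e ∨ u) only e is left, so e = True.
In (a ∨ ¬m ∨ u) only ¬m is left, so m = False.
In (b ∨ p) only p is left, so p = True.
Set k = False.
All clauses satisfied.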